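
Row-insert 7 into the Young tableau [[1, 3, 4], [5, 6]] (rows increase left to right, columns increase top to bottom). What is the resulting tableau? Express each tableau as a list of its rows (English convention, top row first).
[[1, 3, 4, 7], [5, 6]]

7 is larger than every entry of row 1, so it is appended to row 1. The new tableau is [[1, 3, 4, 7], [5, 6]].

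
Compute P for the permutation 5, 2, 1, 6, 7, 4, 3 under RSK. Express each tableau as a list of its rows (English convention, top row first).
P = [[1, 3, 7], [2, 4], [5, 6]]

Insert 5: appended to row 1. P = [[5]].
Insert 2: 2 bumps 5 from row 1; 5 starts row 2. P = [[2], [5]].
Insert 1: 1 bumps 2 from row 1; 2 bumps 5 from row 2; 5 starts row 3. P = [[1], [2], [5]].
Insert 6: appended to row 1. P = [[1, 6], [2], [5]].
Insert 7: appended to row 1. P = [[1, 6, 7], [2], [5]].
Insert 4: 4 bumps 6 from row 1; 6 appends to row 2. P = [[1, 4, 7], [2, 6], [5]].
Insert 3: 3 bumps 4 from row 1; 4 bumps 6 from row 2; 6 appends to row 3. P = [[1, 3, 7], [2, 4], [5, 6]].

So P = [[1, 3, 7], [2, 4], [5, 6]].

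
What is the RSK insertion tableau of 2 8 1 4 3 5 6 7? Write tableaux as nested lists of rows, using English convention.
P = [[1, 3, 5, 6, 7], [2, 4], [8]]

Insert 2: appended to row 1. P = [[2]].
Insert 8: appended to row 1. P = [[2, 8]].
Insert 1: 1 bumps 2 from row 1; 2 starts row 2. P = [[1, 8], [2]].
Insert 4: 4 bumps 8 from row 1; 8 appends to row 2. P = [[1, 4], [2, 8]].
Insert 3: 3 bumps 4 from row 1; 4 bumps 8 from row 2; 8 starts row 3. P = [[1, 3], [2, 4], [8]].
Insert 5: appended to row 1. P = [[1, 3, 5], [2, 4], [8]].
Insert 6: appended to row 1. P = [[1, 3, 5, 6], [2, 4], [8]].
Insert 7: appended to row 1. P = [[1, 3, 5, 6, 7], [2, 4], [8]].

So P = [[1, 3, 5, 6, 7], [2, 4], [8]].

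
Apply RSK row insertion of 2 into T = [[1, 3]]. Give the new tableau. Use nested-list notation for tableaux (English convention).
In row 1, 2 replaces 3 (the leftmost entry greater than 2); 3 is bumped to row 2. 3 starts a new row 2. The new tableau is [[1, 2], [3]].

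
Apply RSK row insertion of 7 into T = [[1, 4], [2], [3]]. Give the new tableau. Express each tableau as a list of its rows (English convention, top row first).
7 is larger than every entry of row 1, so it is appended to row 1. The new tableau is [[1, 4, 7], [2], [3]].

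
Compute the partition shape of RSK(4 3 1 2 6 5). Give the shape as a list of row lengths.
Row-insert each entry into an empty tableau.

After inserting 4: P = [[4]].
After inserting 3: P = [[3], [4]].
After inserting 1: P = [[1], [3], [4]].
After inserting 2: P = [[1, 2], [3], [4]].
After inserting 6: P = [[1, 2, 6], [3], [4]].
After inserting 5: P = [[1, 2, 5], [3, 6], [4]].

The final insertion tableau P = [[1, 2, 5], [3, 6], [4]] has shape [3, 2, 1].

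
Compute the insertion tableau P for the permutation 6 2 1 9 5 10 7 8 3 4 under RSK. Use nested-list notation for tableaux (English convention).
Insert 6: appended to row 1. P = [[6]].
Insert 2: 2 bumps 6 from row 1; 6 starts row 2. P = [[2], [6]].
Insert 1: 1 bumps 2 from row 1; 2 bumps 6 from row 2; 6 starts row 3. P = [[1], [2], [6]].
Insert 9: appended to row 1. P = [[1, 9], [2], [6]].
Insert 5: 5 bumps 9 from row 1; 9 appends to row 2. P = [[1, 5], [2, 9], [6]].
Insert 10: appended to row 1. P = [[1, 5, 10], [2, 9], [6]].
Insert 7: 7 bumps 10 from row 1; 10 appends to row 2. P = [[1, 5, 7], [2, 9, 10], [6]].
Insert 8: appended to row 1. P = [[1, 5, 7, 8], [2, 9, 10], [6]].
Insert 3: 3 bumps 5 from row 1; 5 bumps 9 from row 2; 9 appends to row 3. P = [[1, 3, 7, 8], [2, 5, 10], [6, 9]].
Insert 4: 4 bumps 7 from row 1; 7 bumps 10 from row 2; 10 appends to row 3. P = [[1, 3, 4, 8], [2, 5, 7], [6, 9, 10]].

So P = [[1, 3, 4, 8], [2, 5, 7], [6, 9, 10]].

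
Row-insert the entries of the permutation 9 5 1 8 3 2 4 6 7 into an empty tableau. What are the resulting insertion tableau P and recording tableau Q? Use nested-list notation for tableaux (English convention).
P = [[1, 2, 4, 6, 7], [3, 8], [5], [9]], Q = [[1, 4, 7, 8, 9], [2, 5], [3], [6]]

Insert each entry of the permutation into P by Schensted row insertion, recording in Q the position of each new cell.

Insert 9: appended to row 1. P = [[9]], Q = [[1]].
Insert 5: 5 bumps 9 from row 1; 9 starts row 2. P = [[5], [9]], Q = [[1], [2]].
Insert 1: 1 bumps 5 from row 1; 5 bumps 9 from row 2; 9 starts row 3. P = [[1], [5], [9]], Q = [[1], [2], [3]].
Insert 8: appended to row 1. P = [[1, 8], [5], [9]], Q = [[1, 4], [2], [3]].
Insert 3: 3 bumps 8 from row 1; 8 appends to row 2. P = [[1, 3], [5, 8], [9]], Q = [[1, 4], [2, 5], [3]].
Insert 2: 2 bumps 3 from row 1; 3 bumps 5 from row 2; 5 bumps 9 from row 3; 9 starts row 4. P = [[1, 2], [3, 8], [5], [9]], Q = [[1, 4], [2, 5], [3], [6]].
Insert 4: appended to row 1. P = [[1, 2, 4], [3, 8], [5], [9]], Q = [[1, 4, 7], [2, 5], [3], [6]].
Insert 6: appended to row 1. P = [[1, 2, 4, 6], [3, 8], [5], [9]], Q = [[1, 4, 7, 8], [2, 5], [3], [6]].
Insert 7: appended to row 1. P = [[1, 2, 4, 6, 7], [3, 8], [5], [9]], Q = [[1, 4, 7, 8, 9], [2, 5], [3], [6]].

So P = [[1, 2, 4, 6, 7], [3, 8], [5], [9]], Q = [[1, 4, 7, 8, 9], [2, 5], [3], [6]].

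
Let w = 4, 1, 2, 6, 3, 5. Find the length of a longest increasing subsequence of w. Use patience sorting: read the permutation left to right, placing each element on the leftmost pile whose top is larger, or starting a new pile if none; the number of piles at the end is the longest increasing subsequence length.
4

4: new pile. tops = [4]
1: onto pile 1 (replacing 4). tops = [1]
2: new pile. tops = [1, 2]
6: new pile. tops = [1, 2, 6]
3: onto pile 3 (replacing 6). tops = [1, 2, 3]
5: new pile. tops = [1, 2, 3, 5]

4 piles, so the longest increasing subsequence has length 4.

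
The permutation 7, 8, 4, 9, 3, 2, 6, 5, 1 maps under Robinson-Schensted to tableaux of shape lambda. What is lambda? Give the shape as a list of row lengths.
Row-insert each entry into an empty tableau.

After inserting 7: P = [[7]].
After inserting 8: P = [[7, 8]].
After inserting 4: P = [[4, 8], [7]].
After inserting 9: P = [[4, 8, 9], [7]].
After inserting 3: P = [[3, 8, 9], [4], [7]].
After inserting 2: P = [[2, 8, 9], [3], [4], [7]].
After inserting 6: P = [[2, 6, 9], [3, 8], [4], [7]].
After inserting 5: P = [[2, 5, 9], [3, 6], [4, 8], [7]].
After inserting 1: P = [[1, 5, 9], [2, 6], [3, 8], [4], [7]].

The final insertion tableau P = [[1, 5, 9], [2, 6], [3, 8], [4], [7]] has shape [3, 2, 2, 1, 1].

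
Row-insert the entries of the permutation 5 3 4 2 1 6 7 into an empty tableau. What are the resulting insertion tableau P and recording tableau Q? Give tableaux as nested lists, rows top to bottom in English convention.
P = [[1, 4, 6, 7], [2], [3], [5]], Q = [[1, 3, 6, 7], [2], [4], [5]]

Insert each entry of the permutation into P by Schensted row insertion, recording in Q the position of each new cell.

Insert 5: appended to row 1. P = [[5]].
Insert 3: 3 bumps 5 from row 1; 5 starts row 2. P = [[3], [5]].
Insert 4: appended to row 1. P = [[3, 4], [5]].
Insert 2: 2 bumps 3 from row 1; 3 bumps 5 from row 2; 5 starts row 3. P = [[2, 4], [3], [5]].
Insert 1: 1 bumps 2 from row 1; 2 bumps 3 from row 2; 3 bumps 5 from row 3; 5 starts row 4. P = [[1, 4], [2], [3], [5]].
Insert 6: appended to row 1. P = [[1, 4, 6], [2], [3], [5]].
Insert 7: appended to row 1. P = [[1, 4, 6, 7], [2], [3], [5]].

So P = [[1, 4, 6, 7], [2], [3], [5]], Q = [[1, 3, 6, 7], [2], [4], [5]].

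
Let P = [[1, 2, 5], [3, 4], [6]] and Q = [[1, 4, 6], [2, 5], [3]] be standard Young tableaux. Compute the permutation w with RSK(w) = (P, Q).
Reverse the RSK construction: for i from n down to 1, find the cell of Q containing i, remove the entry at that cell from P, and reverse-bump it up through P; the value ejected from row 1 is w(i).

Step i=6: Q has 6 at row 1, column 3; remove that cell from P, ejecting 5. So w(6) = 5. P is now [[1, 2], [3, 4], [6]].
Step i=5: Q has 5 at row 2, column 2; remove 4 from row 2 of P and reverse-bump: 4 enters row 1 and ejects 2. So w(5) = 2. P is now [[1, 4], [3], [6]].
Step i=4: Q has 4 at row 1, column 2; remove that cell from P, ejecting 4. So w(4) = 4. P is now [[1], [3], [6]].
Step i=3: Q has 3 at row 3, column 1; remove 6 from row 3 of P and reverse-bump: 6 enters row 2 and ejects 3; 3 enters row 1 and ejects 1. So w(3) = 1. P is now [[3], [6]].
Step i=2: Q has 2 at row 2, column 1; remove 6 from row 2 of P and reverse-bump: 6 enters row 1 and ejects 3. So w(2) = 3. P is now [[6]].
Step i=1: Q has 1 at row 1, column 1; remove that cell from P, ejecting 6. So w(1) = 6. P is now [].

So w = 6 3 1 4 2 5.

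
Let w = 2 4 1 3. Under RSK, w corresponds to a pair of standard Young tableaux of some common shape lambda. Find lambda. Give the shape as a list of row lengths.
Row-insert each entry into an empty tableau.

After inserting 2: P = [[2]].
After inserting 4: P = [[2, 4]].
After inserting 1: P = [[1, 4], [2]].
After inserting 3: P = [[1, 3], [2, 4]].

The final insertion tableau P = [[1, 3], [2, 4]] has shape [2, 2].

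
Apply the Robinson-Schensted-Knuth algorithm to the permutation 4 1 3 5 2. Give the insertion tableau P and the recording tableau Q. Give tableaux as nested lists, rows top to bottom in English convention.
Insert each entry of the permutation into P by Schensted row insertion, recording in Q the position of each new cell.

Insert 4: appended to row 1. P = [[4]], Q = [[1]].
Insert 1: 1 bumps 4 from row 1; 4 starts row 2. P = [[1], [4]], Q = [[1], [2]].
Insert 3: appended to row 1. P = [[1, 3], [4]], Q = [[1, 3], [2]].
Insert 5: appended to row 1. P = [[1, 3, 5], [4]], Q = [[1, 3, 4], [2]].
Insert 2: 2 bumps 3 from row 1; 3 bumps 4 from row 2; 4 starts row 3. P = [[1, 2, 5], [3], [4]], Q = [[1, 3, 4], [2], [5]].

So P = [[1, 2, 5], [3], [4]], Q = [[1, 3, 4], [2], [5]].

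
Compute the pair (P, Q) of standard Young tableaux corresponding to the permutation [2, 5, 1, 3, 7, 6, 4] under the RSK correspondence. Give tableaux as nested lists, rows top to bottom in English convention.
Insert each entry of the permutation into P by Schensted row insertion, recording in Q the position of each new cell.

Insert 2: appended to row 1. P = [[2]], Q = [[1]].
Insert 5: appended to row 1. P = [[2, 5]], Q = [[1, 2]].
Insert 1: 1 bumps 2 from row 1; 2 starts row 2. P = [[1, 5], [2]], Q = [[1, 2], [3]].
Insert 3: 3 bumps 5 from row 1; 5 appends to row 2. P = [[1, 3], [2, 5]], Q = [[1, 2], [3, 4]].
Insert 7: appended to row 1. P = [[1, 3, 7], [2, 5]], Q = [[1, 2, 5], [3, 4]].
Insert 6: 6 bumps 7 from row 1; 7 appends to row 2. P = [[1, 3, 6], [2, 5, 7]], Q = [[1, 2, 5], [3, 4, 6]].
Insert 4: 4 bumps 6 from row 1; 6 bumps 7 from row 2; 7 starts row 3. P = [[1, 3, 4], [2, 5, 6], [7]], Q = [[1, 2, 5], [3, 4, 6], [7]].

So P = [[1, 3, 4], [2, 5, 6], [7]], Q = [[1, 2, 5], [3, 4, 6], [7]].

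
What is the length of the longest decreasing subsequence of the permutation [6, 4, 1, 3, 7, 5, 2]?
4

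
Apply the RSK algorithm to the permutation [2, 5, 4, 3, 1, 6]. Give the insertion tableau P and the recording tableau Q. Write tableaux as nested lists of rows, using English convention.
Insert each entry of the permutation into P by Schensted row insertion, recording in Q the position of each new cell.

Insert 2: appended to row 1. P = [[2]].
Insert 5: appended to row 1. P = [[2, 5]].
Insert 4: 4 bumps 5 from row 1; 5 starts row 2. P = [[2, 4], [5]].
Insert 3: 3 bumps 4 from row 1; 4 bumps 5 from row 2; 5 starts row 3. P = [[2, 3], [4], [5]].
Insert 1: 1 bumps 2 from row 1; 2 bumps 4 from row 2; 4 bumps 5 from row 3; 5 starts row 4. P = [[1, 3], [2], [4], [5]].
Insert 6: appended to row 1. P = [[1, 3, 6], [2], [4], [5]].

So P = [[1, 3, 6], [2], [4], [5]], Q = [[1, 2, 6], [3], [4], [5]].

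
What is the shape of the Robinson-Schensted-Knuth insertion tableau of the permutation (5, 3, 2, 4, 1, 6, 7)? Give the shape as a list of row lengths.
Row-insert each entry into an empty tableau.

After inserting 5: P = [[5]].
After inserting 3: P = [[3], [5]].
After inserting 2: P = [[2], [3], [5]].
After inserting 4: P = [[2, 4], [3], [5]].
After inserting 1: P = [[1, 4], [2], [3], [5]].
After inserting 6: P = [[1, 4, 6], [2], [3], [5]].
After inserting 7: P = [[1, 4, 6, 7], [2], [3], [5]].

The final insertion tableau P = [[1, 4, 6, 7], [2], [3], [5]] has shape [4, 1, 1, 1].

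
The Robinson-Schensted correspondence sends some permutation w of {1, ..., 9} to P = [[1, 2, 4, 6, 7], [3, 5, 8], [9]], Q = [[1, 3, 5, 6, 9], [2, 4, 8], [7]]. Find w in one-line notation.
Reverse the RSK construction: for i from n down to 1, find the cell of Q containing i, remove the entry at that cell from P, and reverse-bump it up through P; the value ejected from row 1 is w(i).

Step i=9: Q has 9 at row 1, column 5; remove that cell from P, ejecting 7. So w(9) = 7. P is now [[1, 2, 4, 6], [3, 5, 8], [9]].
Step i=8: Q has 8 at row 2, column 3; remove 8 from row 2 of P and reverse-bump: 8 enters row 1 and ejects 6. So w(8) = 6. P is now [[1, 2, 4, 8], [3, 5], [9]].
Step i=7: Q has 7 at row 3, column 1; remove 9 from row 3 of P and reverse-bump: 9 enters row 2 and ejects 5; 5 enters row 1 and ejects 4. So w(7) = 4. P is now [[1, 2, 5, 8], [3, 9]].
Step i=6: Q has 6 at row 1, column 4; remove that cell from P, ejecting 8. So w(6) = 8. P is now [[1, 2, 5], [3, 9]].
Step i=5: Q has 5 at row 1, column 3; remove that cell from P, ejecting 5. So w(5) = 5. P is now [[1, 2], [3, 9]].
Step i=4: Q has 4 at row 2, column 2; remove 9 from row 2 of P and reverse-bump: 9 enters row 1 and ejects 2. So w(4) = 2. P is now [[1, 9], [3]].
Step i=3: Q has 3 at row 1, column 2; remove that cell from P, ejecting 9. So w(3) = 9. P is now [[1], [3]].
Step i=2: Q has 2 at row 2, column 1; remove 3 from row 2 of P and reverse-bump: 3 enters row 1 and ejects 1. So w(2) = 1. P is now [[3]].
Step i=1: Q has 1 at row 1, column 1; remove that cell from P, ejecting 3. So w(1) = 3. P is now [].

So w = 3 1 9 2 5 8 4 6 7.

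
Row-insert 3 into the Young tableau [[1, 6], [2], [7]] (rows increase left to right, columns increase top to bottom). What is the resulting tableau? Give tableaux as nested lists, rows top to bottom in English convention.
In row 1, 3 replaces 6 (the leftmost entry greater than 3); 6 is bumped to row 2. 6 is appended to row 2. The new tableau is [[1, 3], [2, 6], [7]].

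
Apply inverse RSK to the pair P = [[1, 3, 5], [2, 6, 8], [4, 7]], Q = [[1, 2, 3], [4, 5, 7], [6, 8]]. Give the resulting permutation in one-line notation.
Reverse the RSK construction: for i from n down to 1, find the cell of Q containing i, remove the entry at that cell from P, and reverse-bump it up through P; the value ejected from row 1 is w(i).

Step i=8: Q has 8 at row 3, column 2; remove 7 from row 3 of P and reverse-bump: 7 enters row 2 and ejects 6; 6 enters row 1 and ejects 5. So w(8) = 5. P is now [[1, 3, 6], [2, 7, 8], [4]].
Step i=7: Q has 7 at row 2, column 3; remove 8 from row 2 of P and reverse-bump: 8 enters row 1 and ejects 6. So w(7) = 6. P is now [[1, 3, 8], [2, 7], [4]].
Step i=6: Q has 6 at row 3, column 1; remove 4 from row 3 of P and reverse-bump: 4 enters row 2 and ejects 2; 2 enters row 1 and ejects 1. So w(6) = 1. P is now [[2, 3, 8], [4, 7]].
Step i=5: Q has 5 at row 2, column 2; remove 7 from row 2 of P and reverse-bump: 7 enters row 1 and ejects 3. So w(5) = 3. P is now [[2, 7, 8], [4]].
Step i=4: Q has 4 at row 2, column 1; remove 4 from row 2 of P and reverse-bump: 4 enters row 1 and ejects 2. So w(4) = 2. P is now [[4, 7, 8]].
Step i=3: Q has 3 at row 1, column 3; remove that cell from P, ejecting 8. So w(3) = 8. P is now [[4, 7]].
Step i=2: Q has 2 at row 1, column 2; remove that cell from P, ejecting 7. So w(2) = 7. P is now [[4]].
Step i=1: Q has 1 at row 1, column 1; remove that cell from P, ejecting 4. So w(1) = 4. P is now [].

So w = 4 7 8 2 3 1 6 5.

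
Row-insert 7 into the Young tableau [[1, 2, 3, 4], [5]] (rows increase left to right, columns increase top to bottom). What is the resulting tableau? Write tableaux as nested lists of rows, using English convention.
[[1, 2, 3, 4, 7], [5]]

7 is larger than every entry of row 1, so it is appended to row 1. The new tableau is [[1, 2, 3, 4, 7], [5]].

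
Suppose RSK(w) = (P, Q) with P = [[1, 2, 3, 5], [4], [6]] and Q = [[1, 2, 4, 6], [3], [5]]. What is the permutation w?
Reverse RSK: for i = n, n-1, ..., 1, locate i in Q, remove the corresponding corner cell from P, and reverse-bump its entry up through P; the value ejected from row 1 is w(i).

So w = 1 6 2 4 3 5.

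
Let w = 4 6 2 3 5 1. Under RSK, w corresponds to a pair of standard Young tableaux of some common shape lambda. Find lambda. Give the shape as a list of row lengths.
[3, 2, 1]

Row-insert each entry into an empty tableau.

After inserting 4: P = [[4]].
After inserting 6: P = [[4, 6]].
After inserting 2: P = [[2, 6], [4]].
After inserting 3: P = [[2, 3], [4, 6]].
After inserting 5: P = [[2, 3, 5], [4, 6]].
After inserting 1: P = [[1, 3, 5], [2, 6], [4]].

The final insertion tableau P = [[1, 3, 5], [2, 6], [4]] has shape [3, 2, 1].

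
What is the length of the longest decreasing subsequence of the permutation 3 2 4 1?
3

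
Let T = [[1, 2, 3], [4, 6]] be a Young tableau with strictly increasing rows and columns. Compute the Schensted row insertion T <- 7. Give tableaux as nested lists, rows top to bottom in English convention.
[[1, 2, 3, 7], [4, 6]]

7 is larger than every entry of row 1, so it is appended to row 1. The new tableau is [[1, 2, 3, 7], [4, 6]].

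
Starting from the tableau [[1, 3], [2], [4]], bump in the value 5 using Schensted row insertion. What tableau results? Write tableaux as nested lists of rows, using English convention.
[[1, 3, 5], [2], [4]]

5 is larger than every entry of row 1, so it is appended to row 1. The new tableau is [[1, 3, 5], [2], [4]].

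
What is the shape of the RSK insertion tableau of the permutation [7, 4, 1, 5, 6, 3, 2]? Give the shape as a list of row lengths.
[3, 2, 1, 1]

Row-insert each entry into an empty tableau.

After inserting 7: P = [[7]].
After inserting 4: P = [[4], [7]].
After inserting 1: P = [[1], [4], [7]].
After inserting 5: P = [[1, 5], [4], [7]].
After inserting 6: P = [[1, 5, 6], [4], [7]].
After inserting 3: P = [[1, 3, 6], [4, 5], [7]].
After inserting 2: P = [[1, 2, 6], [3, 5], [4], [7]].

The final insertion tableau P = [[1, 2, 6], [3, 5], [4], [7]] has shape [3, 2, 1, 1].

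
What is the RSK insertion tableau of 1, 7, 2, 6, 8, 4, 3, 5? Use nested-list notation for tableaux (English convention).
P = [[1, 2, 3, 5], [4, 8], [6], [7]]

Insert 1: appended to row 1. P = [[1]].
Insert 7: appended to row 1. P = [[1, 7]].
Insert 2: 2 bumps 7 from row 1; 7 starts row 2. P = [[1, 2], [7]].
Insert 6: appended to row 1. P = [[1, 2, 6], [7]].
Insert 8: appended to row 1. P = [[1, 2, 6, 8], [7]].
Insert 4: 4 bumps 6 from row 1; 6 bumps 7 from row 2; 7 starts row 3. P = [[1, 2, 4, 8], [6], [7]].
Insert 3: 3 bumps 4 from row 1; 4 bumps 6 from row 2; 6 bumps 7 from row 3; 7 starts row 4. P = [[1, 2, 3, 8], [4], [6], [7]].
Insert 5: 5 bumps 8 from row 1; 8 appends to row 2. P = [[1, 2, 3, 5], [4, 8], [6], [7]].

So P = [[1, 2, 3, 5], [4, 8], [6], [7]].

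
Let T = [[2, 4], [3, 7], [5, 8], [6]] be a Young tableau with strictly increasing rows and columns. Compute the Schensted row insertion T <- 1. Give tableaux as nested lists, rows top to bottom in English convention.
In row 1, 1 replaces 2 (the leftmost entry greater than 1); 2 is bumped to row 2. In row 2, 2 replaces 3 (the leftmost entry greater than 2); 3 is bumped to row 3. In row 3, 3 replaces 5 (the leftmost entry greater than 3); 5 is bumped to row 4. In row 4, 5 replaces 6 (the leftmost entry greater than 5); 6 is bumped to row 5. 6 starts a new row 5. The new tableau is [[1, 4], [2, 7], [3, 8], [5], [6]].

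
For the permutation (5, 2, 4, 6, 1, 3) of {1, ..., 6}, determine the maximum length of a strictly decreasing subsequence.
3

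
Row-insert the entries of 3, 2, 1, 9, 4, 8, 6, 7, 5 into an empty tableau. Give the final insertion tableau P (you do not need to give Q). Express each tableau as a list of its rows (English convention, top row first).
P = [[1, 4, 5, 7], [2, 6], [3, 8], [9]]

After inserting 3: P = [[3]].
After inserting 2: P = [[2], [3]].
After inserting 1: P = [[1], [2], [3]].
After inserting 9: P = [[1, 9], [2], [3]].
After inserting 4: P = [[1, 4], [2, 9], [3]].
After inserting 8: P = [[1, 4, 8], [2, 9], [3]].
After inserting 6: P = [[1, 4, 6], [2, 8], [3, 9]].
After inserting 7: P = [[1, 4, 6, 7], [2, 8], [3, 9]].
After inserting 5: P = [[1, 4, 5, 7], [2, 6], [3, 8], [9]].

So P = [[1, 4, 5, 7], [2, 6], [3, 8], [9]].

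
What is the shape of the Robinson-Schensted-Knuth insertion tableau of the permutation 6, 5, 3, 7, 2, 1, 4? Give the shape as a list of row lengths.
[2, 2, 1, 1, 1]

RSK row insertion gives P = [[1, 4], [2, 7], [3], [5], [6]], which has shape [2, 2, 1, 1, 1].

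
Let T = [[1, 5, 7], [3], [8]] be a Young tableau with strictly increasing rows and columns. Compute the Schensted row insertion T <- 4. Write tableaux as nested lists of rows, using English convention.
In row 1, 4 replaces 5 (the leftmost entry greater than 4); 5 is bumped to row 2. 5 is appended to row 2. The new tableau is [[1, 4, 7], [3, 5], [8]].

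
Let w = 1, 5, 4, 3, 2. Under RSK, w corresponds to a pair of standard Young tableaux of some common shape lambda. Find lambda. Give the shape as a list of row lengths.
Row-insert each entry into an empty tableau.

After inserting 1: P = [[1]].
After inserting 5: P = [[1, 5]].
After inserting 4: P = [[1, 4], [5]].
After inserting 3: P = [[1, 3], [4], [5]].
After inserting 2: P = [[1, 2], [3], [4], [5]].

The final insertion tableau P = [[1, 2], [3], [4], [5]] has shape [2, 1, 1, 1].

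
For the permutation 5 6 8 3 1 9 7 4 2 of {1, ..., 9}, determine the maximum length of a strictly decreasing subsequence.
4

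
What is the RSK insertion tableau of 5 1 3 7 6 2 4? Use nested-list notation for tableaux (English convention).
P = [[1, 2, 4], [3, 6], [5, 7]]

Insert 5: appended to row 1. P = [[5]].
Insert 1: 1 bumps 5 from row 1; 5 starts row 2. P = [[1], [5]].
Insert 3: appended to row 1. P = [[1, 3], [5]].
Insert 7: appended to row 1. P = [[1, 3, 7], [5]].
Insert 6: 6 bumps 7 from row 1; 7 appends to row 2. P = [[1, 3, 6], [5, 7]].
Insert 2: 2 bumps 3 from row 1; 3 bumps 5 from row 2; 5 starts row 3. P = [[1, 2, 6], [3, 7], [5]].
Insert 4: 4 bumps 6 from row 1; 6 bumps 7 from row 2; 7 appends to row 3. P = [[1, 2, 4], [3, 6], [5, 7]].

So P = [[1, 2, 4], [3, 6], [5, 7]].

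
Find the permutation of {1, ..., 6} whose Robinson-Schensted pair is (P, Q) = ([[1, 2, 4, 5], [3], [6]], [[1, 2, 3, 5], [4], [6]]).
1 3 6 4 5 2

Reverse the RSK construction: for i from n down to 1, find the cell of Q containing i, remove the entry at that cell from P, and reverse-bump it up through P; the value ejected from row 1 is w(i).

Step i=6: Q has 6 at row 3, column 1; remove 6 from row 3 of P and reverse-bump: 6 enters row 2 and ejects 3; 3 enters row 1 and ejects 2. So w(6) = 2. P is now [[1, 3, 4, 5], [6]].
Step i=5: Q has 5 at row 1, column 4; remove that cell from P, ejecting 5. So w(5) = 5. P is now [[1, 3, 4], [6]].
Step i=4: Q has 4 at row 2, column 1; remove 6 from row 2 of P and reverse-bump: 6 enters row 1 and ejects 4. So w(4) = 4. P is now [[1, 3, 6]].
Step i=3: Q has 3 at row 1, column 3; remove that cell from P, ejecting 6. So w(3) = 6. P is now [[1, 3]].
Step i=2: Q has 2 at row 1, column 2; remove that cell from P, ejecting 3. So w(2) = 3. P is now [[1]].
Step i=1: Q has 1 at row 1, column 1; remove that cell from P, ejecting 1. So w(1) = 1. P is now [].

So w = 1 3 6 4 5 2.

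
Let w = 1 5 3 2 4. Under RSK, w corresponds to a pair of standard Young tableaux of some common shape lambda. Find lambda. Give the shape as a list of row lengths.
[3, 1, 1]

Row-insert each entry into an empty tableau.

After inserting 1: P = [[1]].
After inserting 5: P = [[1, 5]].
After inserting 3: P = [[1, 3], [5]].
After inserting 2: P = [[1, 2], [3], [5]].
After inserting 4: P = [[1, 2, 4], [3], [5]].

The final insertion tableau P = [[1, 2, 4], [3], [5]] has shape [3, 1, 1].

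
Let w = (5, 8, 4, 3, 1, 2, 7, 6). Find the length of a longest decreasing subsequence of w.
4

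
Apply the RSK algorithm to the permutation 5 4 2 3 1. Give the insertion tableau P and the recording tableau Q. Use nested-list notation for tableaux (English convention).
P = [[1, 3], [2], [4], [5]], Q = [[1, 4], [2], [3], [5]]

Insert each entry of the permutation into P by Schensted row insertion, recording in Q the position of each new cell.

Insert 5: appended to row 1. P = [[5]].
Insert 4: 4 bumps 5 from row 1; 5 starts row 2. P = [[4], [5]].
Insert 2: 2 bumps 4 from row 1; 4 bumps 5 from row 2; 5 starts row 3. P = [[2], [4], [5]].
Insert 3: appended to row 1. P = [[2, 3], [4], [5]].
Insert 1: 1 bumps 2 from row 1; 2 bumps 4 from row 2; 4 bumps 5 from row 3; 5 starts row 4. P = [[1, 3], [2], [4], [5]].

So P = [[1, 3], [2], [4], [5]], Q = [[1, 4], [2], [3], [5]].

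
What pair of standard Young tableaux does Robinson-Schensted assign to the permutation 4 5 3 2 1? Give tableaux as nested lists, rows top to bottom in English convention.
Insert each entry of the permutation into P by Schensted row insertion, recording in Q the position of each new cell.

Insert 4: appended to row 1. P = [[4]].
Insert 5: appended to row 1. P = [[4, 5]].
Insert 3: 3 bumps 4 from row 1; 4 starts row 2. P = [[3, 5], [4]].
Insert 2: 2 bumps 3 from row 1; 3 bumps 4 from row 2; 4 starts row 3. P = [[2, 5], [3], [4]].
Insert 1: 1 bumps 2 from row 1; 2 bumps 3 from row 2; 3 bumps 4 from row 3; 4 starts row 4. P = [[1, 5], [2], [3], [4]].

So P = [[1, 5], [2], [3], [4]], Q = [[1, 2], [3], [4], [5]].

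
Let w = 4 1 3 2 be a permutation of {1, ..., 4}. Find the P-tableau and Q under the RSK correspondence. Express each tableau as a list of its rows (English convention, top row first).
P = [[1, 2], [3], [4]], Q = [[1, 3], [2], [4]]

Insert each entry of the permutation into P by Schensted row insertion, recording in Q the position of each new cell.

Insert 4: appended to row 1. P = [[4]].
Insert 1: 1 bumps 4 from row 1; 4 starts row 2. P = [[1], [4]].
Insert 3: appended to row 1. P = [[1, 3], [4]].
Insert 2: 2 bumps 3 from row 1; 3 bumps 4 from row 2; 4 starts row 3. P = [[1, 2], [3], [4]].

So P = [[1, 2], [3], [4]], Q = [[1, 3], [2], [4]].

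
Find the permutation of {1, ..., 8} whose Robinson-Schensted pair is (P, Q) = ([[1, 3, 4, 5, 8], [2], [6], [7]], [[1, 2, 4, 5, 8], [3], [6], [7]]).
Reverse the RSK construction: for i from n down to 1, find the cell of Q containing i, remove the entry at that cell from P, and reverse-bump it up through P; the value ejected from row 1 is w(i).

Step i=8: Q has 8 at row 1, column 5; remove that cell from P, ejecting 8. So w(8) = 8. P is now [[1, 3, 4, 5], [2], [6], [7]].
Step i=7: Q has 7 at row 4, column 1; remove 7 from row 4 of P and reverse-bump: 7 enters row 3 and ejects 6; 6 enters row 2 and ejects 2; 2 enters row 1 and ejects 1. So w(7) = 1. P is now [[2, 3, 4, 5], [6], [7]].
Step i=6: Q has 6 at row 3, column 1; remove 7 from row 3 of P and reverse-bump: 7 enters row 2 and ejects 6; 6 enters row 1 and ejects 5. So w(6) = 5. P is now [[2, 3, 4, 6], [7]].
Step i=5: Q has 5 at row 1, column 4; remove that cell from P, ejecting 6. So w(5) = 6. P is now [[2, 3, 4], [7]].
Step i=4: Q has 4 at row 1, column 3; remove that cell from P, ejecting 4. So w(4) = 4. P is now [[2, 3], [7]].
Step i=3: Q has 3 at row 2, column 1; remove 7 from row 2 of P and reverse-bump: 7 enters row 1 and ejects 3. So w(3) = 3. P is now [[2, 7]].
Step i=2: Q has 2 at row 1, column 2; remove that cell from P, ejecting 7. So w(2) = 7. P is now [[2]].
Step i=1: Q has 1 at row 1, column 1; remove that cell from P, ejecting 2. So w(1) = 2. P is now [].

So w = 2 7 3 4 6 5 1 8.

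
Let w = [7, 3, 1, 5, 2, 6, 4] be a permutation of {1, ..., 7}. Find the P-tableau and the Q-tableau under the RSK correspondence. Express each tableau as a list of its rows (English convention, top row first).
P = [[1, 2, 4], [3, 5, 6], [7]], Q = [[1, 4, 6], [2, 5, 7], [3]]

Insert each entry of the permutation into P by Schensted row insertion, recording in Q the position of each new cell.

Insert 7: appended to row 1. P = [[7]], Q = [[1]].
Insert 3: 3 bumps 7 from row 1; 7 starts row 2. P = [[3], [7]], Q = [[1], [2]].
Insert 1: 1 bumps 3 from row 1; 3 bumps 7 from row 2; 7 starts row 3. P = [[1], [3], [7]], Q = [[1], [2], [3]].
Insert 5: appended to row 1. P = [[1, 5], [3], [7]], Q = [[1, 4], [2], [3]].
Insert 2: 2 bumps 5 from row 1; 5 appends to row 2. P = [[1, 2], [3, 5], [7]], Q = [[1, 4], [2, 5], [3]].
Insert 6: appended to row 1. P = [[1, 2, 6], [3, 5], [7]], Q = [[1, 4, 6], [2, 5], [3]].
Insert 4: 4 bumps 6 from row 1; 6 appends to row 2. P = [[1, 2, 4], [3, 5, 6], [7]], Q = [[1, 4, 6], [2, 5, 7], [3]].

So P = [[1, 2, 4], [3, 5, 6], [7]], Q = [[1, 4, 6], [2, 5, 7], [3]].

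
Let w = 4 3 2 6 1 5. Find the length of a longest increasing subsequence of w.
2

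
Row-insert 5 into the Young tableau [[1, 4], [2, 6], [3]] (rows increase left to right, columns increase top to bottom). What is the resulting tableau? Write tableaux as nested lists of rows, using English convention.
[[1, 4, 5], [2, 6], [3]]

5 is larger than every entry of row 1, so it is appended to row 1. The new tableau is [[1, 4, 5], [2, 6], [3]].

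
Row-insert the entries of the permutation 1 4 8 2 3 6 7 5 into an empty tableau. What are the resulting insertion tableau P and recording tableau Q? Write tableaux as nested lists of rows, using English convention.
Insert each entry of the permutation into P by Schensted row insertion, recording in Q the position of each new cell.

Insert 1: appended to row 1. P = [[1]], Q = [[1]].
Insert 4: appended to row 1. P = [[1, 4]], Q = [[1, 2]].
Insert 8: appended to row 1. P = [[1, 4, 8]], Q = [[1, 2, 3]].
Insert 2: 2 bumps 4 from row 1; 4 starts row 2. P = [[1, 2, 8], [4]], Q = [[1, 2, 3], [4]].
Insert 3: 3 bumps 8 from row 1; 8 appends to row 2. P = [[1, 2, 3], [4, 8]], Q = [[1, 2, 3], [4, 5]].
Insert 6: appended to row 1. P = [[1, 2, 3, 6], [4, 8]], Q = [[1, 2, 3, 6], [4, 5]].
Insert 7: appended to row 1. P = [[1, 2, 3, 6, 7], [4, 8]], Q = [[1, 2, 3, 6, 7], [4, 5]].
Insert 5: 5 bumps 6 from row 1; 6 bumps 8 from row 2; 8 starts row 3. P = [[1, 2, 3, 5, 7], [4, 6], [8]], Q = [[1, 2, 3, 6, 7], [4, 5], [8]].

So P = [[1, 2, 3, 5, 7], [4, 6], [8]], Q = [[1, 2, 3, 6, 7], [4, 5], [8]].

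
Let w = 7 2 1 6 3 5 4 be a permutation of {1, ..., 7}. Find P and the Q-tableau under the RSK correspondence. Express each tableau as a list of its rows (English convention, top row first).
Insert each entry of the permutation into P by Schensted row insertion, recording in Q the position of each new cell.

Insert 7: appended to row 1. P = [[7]], Q = [[1]].
Insert 2: 2 bumps 7 from row 1; 7 starts row 2. P = [[2], [7]], Q = [[1], [2]].
Insert 1: 1 bumps 2 from row 1; 2 bumps 7 from row 2; 7 starts row 3. P = [[1], [2], [7]], Q = [[1], [2], [3]].
Insert 6: appended to row 1. P = [[1, 6], [2], [7]], Q = [[1, 4], [2], [3]].
Insert 3: 3 bumps 6 from row 1; 6 appends to row 2. P = [[1, 3], [2, 6], [7]], Q = [[1, 4], [2, 5], [3]].
Insert 5: appended to row 1. P = [[1, 3, 5], [2, 6], [7]], Q = [[1, 4, 6], [2, 5], [3]].
Insert 4: 4 bumps 5 from row 1; 5 bumps 6 from row 2; 6 bumps 7 from row 3; 7 starts row 4. P = [[1, 3, 4], [2, 5], [6], [7]], Q = [[1, 4, 6], [2, 5], [3], [7]].

So P = [[1, 3, 4], [2, 5], [6], [7]], Q = [[1, 4, 6], [2, 5], [3], [7]].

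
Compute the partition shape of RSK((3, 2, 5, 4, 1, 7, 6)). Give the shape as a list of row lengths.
Row-insert each entry into an empty tableau.

After inserting 3: P = [[3]].
After inserting 2: P = [[2], [3]].
After inserting 5: P = [[2, 5], [3]].
After inserting 4: P = [[2, 4], [3, 5]].
After inserting 1: P = [[1, 4], [2, 5], [3]].
After inserting 7: P = [[1, 4, 7], [2, 5], [3]].
After inserting 6: P = [[1, 4, 6], [2, 5, 7], [3]].

The final insertion tableau P = [[1, 4, 6], [2, 5, 7], [3]] has shape [3, 3, 1].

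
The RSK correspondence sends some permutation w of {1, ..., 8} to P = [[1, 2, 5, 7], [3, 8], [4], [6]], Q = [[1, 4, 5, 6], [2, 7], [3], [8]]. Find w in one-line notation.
6 4 1 3 5 8 7 2

Reverse RSK: for i = n, n-1, ..., 1, locate i in Q, remove the corresponding corner cell from P, and reverse-bump its entry up through P; the value ejected from row 1 is w(i).

So w = 6 4 1 3 5 8 7 2.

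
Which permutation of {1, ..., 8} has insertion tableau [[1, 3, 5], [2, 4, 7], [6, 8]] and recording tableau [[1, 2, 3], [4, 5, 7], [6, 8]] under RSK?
Reverse the RSK construction: for i from n down to 1, find the cell of Q containing i, remove the entry at that cell from P, and reverse-bump it up through P; the value ejected from row 1 is w(i).

Step i=8: Q has 8 at row 3, column 2; remove 8 from row 3 of P and reverse-bump: 8 enters row 2 and ejects 7; 7 enters row 1 and ejects 5. So w(8) = 5. P is now [[1, 3, 7], [2, 4, 8], [6]].
Step i=7: Q has 7 at row 2, column 3; remove 8 from row 2 of P and reverse-bump: 8 enters row 1 and ejects 7. So w(7) = 7. P is now [[1, 3, 8], [2, 4], [6]].
Step i=6: Q has 6 at row 3, column 1; remove 6 from row 3 of P and reverse-bump: 6 enters row 2 and ejects 4; 4 enters row 1 and ejects 3. So w(6) = 3. P is now [[1, 4, 8], [2, 6]].
Step i=5: Q has 5 at row 2, column 2; remove 6 from row 2 of P and reverse-bump: 6 enters row 1 and ejects 4. So w(5) = 4. P is now [[1, 6, 8], [2]].
Step i=4: Q has 4 at row 2, column 1; remove 2 from row 2 of P and reverse-bump: 2 enters row 1 and ejects 1. So w(4) = 1. P is now [[2, 6, 8]].
Step i=3: Q has 3 at row 1, column 3; remove that cell from P, ejecting 8. So w(3) = 8. P is now [[2, 6]].
Step i=2: Q has 2 at row 1, column 2; remove that cell from P, ejecting 6. So w(2) = 6. P is now [[2]].
Step i=1: Q has 1 at row 1, column 1; remove that cell from P, ejecting 2. So w(1) = 2. P is now [].

So w = 2 6 8 1 4 3 7 5.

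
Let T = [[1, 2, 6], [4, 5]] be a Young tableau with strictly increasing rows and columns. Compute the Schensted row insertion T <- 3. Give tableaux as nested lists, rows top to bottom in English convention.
In row 1, 3 replaces 6 (the leftmost entry greater than 3); 6 is bumped to row 2. 6 is appended to row 2. The new tableau is [[1, 2, 3], [4, 5, 6]].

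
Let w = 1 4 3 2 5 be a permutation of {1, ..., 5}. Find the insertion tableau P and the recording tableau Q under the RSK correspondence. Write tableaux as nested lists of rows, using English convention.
P = [[1, 2, 5], [3], [4]], Q = [[1, 2, 5], [3], [4]]

Insert each entry of the permutation into P by Schensted row insertion, recording in Q the position of each new cell.

Insert 1: appended to row 1. P = [[1]].
Insert 4: appended to row 1. P = [[1, 4]].
Insert 3: 3 bumps 4 from row 1; 4 starts row 2. P = [[1, 3], [4]].
Insert 2: 2 bumps 3 from row 1; 3 bumps 4 from row 2; 4 starts row 3. P = [[1, 2], [3], [4]].
Insert 5: appended to row 1. P = [[1, 2, 5], [3], [4]].

So P = [[1, 2, 5], [3], [4]], Q = [[1, 2, 5], [3], [4]].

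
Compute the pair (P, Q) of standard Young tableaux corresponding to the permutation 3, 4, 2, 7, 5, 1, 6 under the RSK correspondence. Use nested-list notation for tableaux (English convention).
Insert each entry of the permutation into P by Schensted row insertion, recording in Q the position of each new cell.

After inserting 3: P = [[3]].
After inserting 4: P = [[3, 4]].
After inserting 2: P = [[2, 4], [3]].
After inserting 7: P = [[2, 4, 7], [3]].
After inserting 5: P = [[2, 4, 5], [3, 7]].
After inserting 1: P = [[1, 4, 5], [2, 7], [3]].
After inserting 6: P = [[1, 4, 5, 6], [2, 7], [3]].

So P = [[1, 4, 5, 6], [2, 7], [3]], Q = [[1, 2, 4, 7], [3, 5], [6]].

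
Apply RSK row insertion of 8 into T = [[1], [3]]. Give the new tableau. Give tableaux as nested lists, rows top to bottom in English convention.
8 is larger than every entry of row 1, so it is appended to row 1. The new tableau is [[1, 8], [3]].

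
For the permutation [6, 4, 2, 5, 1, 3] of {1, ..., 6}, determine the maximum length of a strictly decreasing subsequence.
4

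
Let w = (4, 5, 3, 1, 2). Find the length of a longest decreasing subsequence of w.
3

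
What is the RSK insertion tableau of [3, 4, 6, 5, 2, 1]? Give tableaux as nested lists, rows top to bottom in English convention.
P = [[1, 4, 5], [2], [3], [6]]

Insert 3: appended to row 1. P = [[3]].
Insert 4: appended to row 1. P = [[3, 4]].
Insert 6: appended to row 1. P = [[3, 4, 6]].
Insert 5: 5 bumps 6 from row 1; 6 starts row 2. P = [[3, 4, 5], [6]].
Insert 2: 2 bumps 3 from row 1; 3 bumps 6 from row 2; 6 starts row 3. P = [[2, 4, 5], [3], [6]].
Insert 1: 1 bumps 2 from row 1; 2 bumps 3 from row 2; 3 bumps 6 from row 3; 6 starts row 4. P = [[1, 4, 5], [2], [3], [6]].

So P = [[1, 4, 5], [2], [3], [6]].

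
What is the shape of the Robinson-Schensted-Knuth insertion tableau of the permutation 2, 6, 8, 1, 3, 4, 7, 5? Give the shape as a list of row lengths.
[4, 3, 1]

Row-insert each entry into an empty tableau.

After inserting 2: P = [[2]].
After inserting 6: P = [[2, 6]].
After inserting 8: P = [[2, 6, 8]].
After inserting 1: P = [[1, 6, 8], [2]].
After inserting 3: P = [[1, 3, 8], [2, 6]].
After inserting 4: P = [[1, 3, 4], [2, 6, 8]].
After inserting 7: P = [[1, 3, 4, 7], [2, 6, 8]].
After inserting 5: P = [[1, 3, 4, 5], [2, 6, 7], [8]].

The final insertion tableau P = [[1, 3, 4, 5], [2, 6, 7], [8]] has shape [4, 3, 1].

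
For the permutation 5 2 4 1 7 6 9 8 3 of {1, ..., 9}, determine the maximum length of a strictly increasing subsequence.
4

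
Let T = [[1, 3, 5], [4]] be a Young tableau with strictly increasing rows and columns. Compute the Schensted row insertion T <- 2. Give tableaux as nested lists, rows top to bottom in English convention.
In row 1, 2 replaces 3 (the leftmost entry greater than 2); 3 is bumped to row 2. In row 2, 3 replaces 4 (the leftmost entry greater than 3); 4 is bumped to row 3. 4 starts a new row 3. The new tableau is [[1, 2, 5], [3], [4]].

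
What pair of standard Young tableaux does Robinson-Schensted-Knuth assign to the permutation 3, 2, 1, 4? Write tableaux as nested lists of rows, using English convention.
P = [[1, 4], [2], [3]], Q = [[1, 4], [2], [3]]

Insert each entry of the permutation into P by Schensted row insertion, recording in Q the position of each new cell.

Insert 3: appended to row 1. P = [[3]].
Insert 2: 2 bumps 3 from row 1; 3 starts row 2. P = [[2], [3]].
Insert 1: 1 bumps 2 from row 1; 2 bumps 3 from row 2; 3 starts row 3. P = [[1], [2], [3]].
Insert 4: appended to row 1. P = [[1, 4], [2], [3]].

So P = [[1, 4], [2], [3]], Q = [[1, 4], [2], [3]].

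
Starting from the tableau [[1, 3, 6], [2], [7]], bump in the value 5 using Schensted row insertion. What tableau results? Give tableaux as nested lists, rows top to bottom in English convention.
In row 1, 5 replaces 6 (the leftmost entry greater than 5); 6 is bumped to row 2. 6 is appended to row 2. The new tableau is [[1, 3, 5], [2, 6], [7]].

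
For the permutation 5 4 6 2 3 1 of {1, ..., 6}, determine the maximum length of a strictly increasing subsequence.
2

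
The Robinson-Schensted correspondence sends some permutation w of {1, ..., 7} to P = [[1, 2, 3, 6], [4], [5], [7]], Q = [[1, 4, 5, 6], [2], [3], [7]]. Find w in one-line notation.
7 5 1 2 4 6 3

Reverse the RSK construction: for i from n down to 1, find the cell of Q containing i, remove the entry at that cell from P, and reverse-bump it up through P; the value ejected from row 1 is w(i).

Step i=7: Q has 7 at row 4, column 1; remove 7 from row 4 of P and reverse-bump: 7 enters row 3 and ejects 5; 5 enters row 2 and ejects 4; 4 enters row 1 and ejects 3. So w(7) = 3. P is now [[1, 2, 4, 6], [5], [7]].
Step i=6: Q has 6 at row 1, column 4; remove that cell from P, ejecting 6. So w(6) = 6. P is now [[1, 2, 4], [5], [7]].
Step i=5: Q has 5 at row 1, column 3; remove that cell from P, ejecting 4. So w(5) = 4. P is now [[1, 2], [5], [7]].
Step i=4: Q has 4 at row 1, column 2; remove that cell from P, ejecting 2. So w(4) = 2. P is now [[1], [5], [7]].
Step i=3: Q has 3 at row 3, column 1; remove 7 from row 3 of P and reverse-bump: 7 enters row 2 and ejects 5; 5 enters row 1 and ejects 1. So w(3) = 1. P is now [[5], [7]].
Step i=2: Q has 2 at row 2, column 1; remove 7 from row 2 of P and reverse-bump: 7 enters row 1 and ejects 5. So w(2) = 5. P is now [[7]].
Step i=1: Q has 1 at row 1, column 1; remove that cell from P, ejecting 7. So w(1) = 7. P is now [].

So w = 7 5 1 2 4 6 3.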